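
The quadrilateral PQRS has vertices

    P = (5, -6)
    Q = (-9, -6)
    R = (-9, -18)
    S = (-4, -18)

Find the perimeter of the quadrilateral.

46

|PQ| = √((-14)² + (0)²) = √196 = 14
|QR| = √((0)² + (-12)²) = √144 = 12
|RS| = √((5)² + (0)²) = √25 = 5
|SP| = √((9)² + (12)²) = √225 = 15
Perimeter = 14 + 12 + 5 + 15 = 46.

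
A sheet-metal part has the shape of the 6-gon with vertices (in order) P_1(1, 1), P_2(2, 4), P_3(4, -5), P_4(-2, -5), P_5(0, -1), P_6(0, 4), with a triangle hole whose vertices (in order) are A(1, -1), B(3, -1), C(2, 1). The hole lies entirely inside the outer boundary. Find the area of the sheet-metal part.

Outer boundary:
Apply the shoelace formula: 2A = Σ (x_i·y_{i+1} − x_{i+1}·y_i), indices taken mod 6.
Σ = (2) + (-26) + (-30) + (2) + (0) + (-4) = -56
Area = |Σ|/2 = 28.
Hole:
Apply the shoelace formula: 2A = Σ (x_i·y_{i+1} − x_{i+1}·y_i), indices taken mod 3.
A→B: (1)(-1) − (3)(-1) = 2
B→C: (3)(1) − (2)(-1) = 5
C→A: (2)(-1) − (1)(1) = -3
Σ = 4
Area = |Σ|/2 = 2.
Net area = 28 − 2 = 26.

26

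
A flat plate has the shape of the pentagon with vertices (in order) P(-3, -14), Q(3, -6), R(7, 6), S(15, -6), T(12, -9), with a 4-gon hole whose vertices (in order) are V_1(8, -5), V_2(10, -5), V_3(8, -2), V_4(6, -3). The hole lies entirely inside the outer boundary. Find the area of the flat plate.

Outer boundary:
Apply the shoelace (surveyor's) formula: 2A = Σ (x_i·y_{i+1} − x_{i+1}·y_i), indices taken mod 5.
Σ = (60) + (60) + (-132) + (-63) + (-195) = -270
Area = |Σ|/2 = 135.
Hole:
Apply the shoelace (surveyor's) formula: 2A = Σ (x_i·y_{i+1} − x_{i+1}·y_i), indices taken mod 4.
V_1→V_2: (8)(-5) − (10)(-5) = 10
V_2→V_3: (10)(-2) − (8)(-5) = 20
V_3→V_4: (8)(-3) − (6)(-2) = -12
V_4→V_1: (6)(-5) − (8)(-3) = -6
Σ = 12
Area = |Σ|/2 = 6.
Net area = 135 − 6 = 129.

129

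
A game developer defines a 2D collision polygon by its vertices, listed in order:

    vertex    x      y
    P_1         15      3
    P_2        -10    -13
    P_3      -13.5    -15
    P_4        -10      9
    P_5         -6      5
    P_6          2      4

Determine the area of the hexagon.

Apply Gauss's area formula: 2A = Σ (x_i·y_{i+1} − x_{i+1}·y_i), indices taken mod 6.
Cross-terms: -165, -25.5, -271.5, 4, -34, -54  ⇒  Σ = -546
Area = |Σ|/2 = 273.

273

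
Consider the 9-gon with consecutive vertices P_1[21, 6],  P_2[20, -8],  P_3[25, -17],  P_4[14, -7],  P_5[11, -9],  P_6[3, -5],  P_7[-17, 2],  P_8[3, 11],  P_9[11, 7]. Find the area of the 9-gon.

447.5

Apply the surveyor's formula: 2A = Σ (x_i·y_{i+1} − x_{i+1}·y_i), indices taken mod 9.
Σ = (-288) + (-140) + (63) + (-49) + (-28) + (-79) + (-193) + (-100) + (-81) = -895
Area = |Σ|/2 = 447.5.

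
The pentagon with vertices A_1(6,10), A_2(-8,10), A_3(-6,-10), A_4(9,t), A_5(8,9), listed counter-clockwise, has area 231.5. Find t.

1

The doubled signed area Σ (x_i y_{i+1} − x_{i+1} y_i) is linear in t.
With t=0 it equals 477; the coefficient of t is -14 (from the two edges through A_4).
So -14·t + 477 = 2·231.5 = 463 ⇒ t = 1.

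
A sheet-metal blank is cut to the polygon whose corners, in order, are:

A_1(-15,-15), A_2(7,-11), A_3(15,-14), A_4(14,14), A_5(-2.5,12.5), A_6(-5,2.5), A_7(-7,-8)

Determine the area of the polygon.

525.875

Apply the shoelace formula: 2A = Σ (x_i·y_{i+1} − x_{i+1}·y_i), indices taken mod 7.
Cross-terms: 270, 67, 406, 210, 56.25, 57.5, -15  ⇒  Σ = 1051.75
Area = |Σ|/2 = 525.875.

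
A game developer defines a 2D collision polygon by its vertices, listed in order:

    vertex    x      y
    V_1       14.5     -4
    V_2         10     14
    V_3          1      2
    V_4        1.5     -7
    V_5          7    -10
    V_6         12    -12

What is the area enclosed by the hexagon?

Apply the shoelace formula: 2A = Σ (x_i·y_{i+1} − x_{i+1}·y_i), indices taken mod 6.
Cross-terms: 243, 6, -10, 34, 36, 126  ⇒  Σ = 435
Area = |Σ|/2 = 217.5.

217.5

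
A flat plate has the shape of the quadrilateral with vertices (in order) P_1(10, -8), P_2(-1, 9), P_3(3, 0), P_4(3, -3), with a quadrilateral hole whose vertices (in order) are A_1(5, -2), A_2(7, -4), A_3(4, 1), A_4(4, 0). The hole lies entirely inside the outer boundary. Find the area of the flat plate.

23.5

Outer boundary:
Cross-terms: 82, -27, -9, 6  ⇒  Σ = 52
Area = |Σ|/2 = 26.
Hole:
Apply the shoelace (surveyor's) formula: 2A = Σ (x_i·y_{i+1} − x_{i+1}·y_i), indices taken mod 4.
A_1→A_2: (5)(-4) − (7)(-2) = -6
A_2→A_3: (7)(1) − (4)(-4) = 23
A_3→A_4: (4)(0) − (4)(1) = -4
A_4→A_1: (4)(-2) − (5)(0) = -8
Σ = 5
Area = |Σ|/2 = 2.5.
Net area = 26 − 2.5 = 23.5.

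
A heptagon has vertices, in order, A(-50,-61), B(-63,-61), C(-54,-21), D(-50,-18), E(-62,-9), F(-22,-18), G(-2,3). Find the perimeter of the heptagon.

224

|AB| = √((-13)² + (0)²) = √169 = 13
|BC| = √((9)² + (40)²) = √1681 = 41
|CD| = √((4)² + (3)²) = √25 = 5
|DE| = √((-12)² + (9)²) = √225 = 15
|EF| = √((40)² + (-9)²) = √1681 = 41
|FG| = √((20)² + (21)²) = √841 = 29
|GA| = √((-48)² + (-64)²) = √6400 = 80
Perimeter = 13 + 41 + 5 + 15 + 41 + 29 + 80 = 224.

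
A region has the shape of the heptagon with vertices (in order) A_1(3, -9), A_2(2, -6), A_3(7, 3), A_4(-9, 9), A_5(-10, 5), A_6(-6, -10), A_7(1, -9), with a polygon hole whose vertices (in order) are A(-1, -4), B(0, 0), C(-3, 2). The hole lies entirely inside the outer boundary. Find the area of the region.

190.5

Outer boundary:
Apply Gauss's area formula: 2A = Σ (x_i·y_{i+1} − x_{i+1}·y_i), indices taken mod 7.
Σ = (0) + (48) + (90) + (45) + (130) + (64) + (18) = 395
Area = |Σ|/2 = 197.5.
Hole:
Apply the shoelace (surveyor's) formula: 2A = Σ (x_i·y_{i+1} − x_{i+1}·y_i), indices taken mod 3.
Σ = (0) + (0) + (14) = 14
Area = |Σ|/2 = 7.
Net area = 197.5 − 7 = 190.5.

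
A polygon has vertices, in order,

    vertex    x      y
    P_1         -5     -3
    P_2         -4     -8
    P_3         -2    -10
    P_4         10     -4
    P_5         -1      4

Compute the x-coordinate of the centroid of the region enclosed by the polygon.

218/219

Apply the shoelace (surveyor's) formula. First the cross-terms c_i = x_i·y_{i+1} − x_{i+1}·y_i:
  28, 24, 108, 36, 23  ⇒  2A = 219, A = 109.5.
Then Σ (x_i + x_{i+1})·c_i = 654, so x̄ = 654 / (6·109.5) = 218/219.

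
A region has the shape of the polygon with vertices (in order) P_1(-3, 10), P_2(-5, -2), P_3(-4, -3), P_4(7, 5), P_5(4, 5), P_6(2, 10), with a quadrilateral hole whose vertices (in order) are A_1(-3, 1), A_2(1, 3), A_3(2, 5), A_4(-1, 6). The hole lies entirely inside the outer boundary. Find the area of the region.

68

Outer boundary:
Apply the surveyor's formula: 2A = Σ (x_i·y_{i+1} − x_{i+1}·y_i), indices taken mod 6.
Cross-terms: 56, 7, 1, 15, 30, 50  ⇒  Σ = 159
Area = |Σ|/2 = 79.5.
Hole:
Cross-terms: -10, -1, 17, 17  ⇒  Σ = 23
Area = |Σ|/2 = 11.5.
Net area = 79.5 − 11.5 = 68.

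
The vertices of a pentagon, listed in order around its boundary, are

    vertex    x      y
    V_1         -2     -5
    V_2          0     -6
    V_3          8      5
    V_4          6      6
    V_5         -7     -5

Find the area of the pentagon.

Apply the shoelace (surveyor's) formula: 2A = Σ (x_i·y_{i+1} − x_{i+1}·y_i), indices taken mod 5.
Σ = (12) + (48) + (18) + (12) + (25) = 115
Area = |Σ|/2 = 57.5.

57.5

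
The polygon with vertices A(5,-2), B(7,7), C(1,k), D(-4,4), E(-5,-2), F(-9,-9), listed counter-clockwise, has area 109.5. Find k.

5

The doubled signed area Σ (x_i y_{i+1} − x_{i+1} y_i) is linear in k.
With k=0 it equals 164; the coefficient of k is 11 (from the two edges through C).
So 11·k + 164 = 2·109.5 = 219 ⇒ k = 5.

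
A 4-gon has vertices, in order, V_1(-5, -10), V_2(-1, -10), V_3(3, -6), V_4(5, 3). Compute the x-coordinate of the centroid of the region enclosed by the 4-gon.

0.6

Apply the surveyor's formula. First the cross-terms c_i = x_i·y_{i+1} − x_{i+1}·y_i:
  40, 36, 39, -35  ⇒  2A = 80, A = 40.
Then Σ (x_i + x_{i+1})·c_i = 144, so x̄ = 144 / (6·40) = 0.6.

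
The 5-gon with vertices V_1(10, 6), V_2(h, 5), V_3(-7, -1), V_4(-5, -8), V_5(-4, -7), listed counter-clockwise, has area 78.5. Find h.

The doubled signed area Σ (x_i y_{i+1} − x_{i+1} y_i) is linear in h.
With h=0 it equals 185; the coefficient of h is -7 (from the two edges through V_2).
So -7·h + 185 = 2·78.5 = 157 ⇒ h = 4.

4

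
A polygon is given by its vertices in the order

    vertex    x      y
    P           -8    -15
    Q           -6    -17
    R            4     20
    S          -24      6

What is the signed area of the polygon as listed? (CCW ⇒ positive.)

453

Apply the surveyor's formula: 2A = Σ (x_i·y_{i+1} − x_{i+1}·y_i), indices taken mod 4.
Σ = (46) + (-52) + (504) + (408) = 906
Signed area = Σ/2 = 453 (positive ⇒ counter-clockwise traversal).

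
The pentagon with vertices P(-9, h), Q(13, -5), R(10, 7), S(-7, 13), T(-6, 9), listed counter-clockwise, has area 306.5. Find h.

Write out the shoelace sum; only the two edges meeting at P involve h:
2·Area = [((-6)·h − (-9)·9) + ((-9)·(-5) − 13·h)] + 335
       = -19·h + 461 = 613
⇒ h = -8.

-8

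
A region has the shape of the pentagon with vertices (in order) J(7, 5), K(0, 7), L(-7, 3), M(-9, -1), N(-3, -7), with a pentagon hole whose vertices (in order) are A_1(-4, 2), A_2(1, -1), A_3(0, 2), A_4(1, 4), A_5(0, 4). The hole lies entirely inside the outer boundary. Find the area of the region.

102

Outer boundary:
Apply the shoelace formula: 2A = Σ (x_i·y_{i+1} − x_{i+1}·y_i), indices taken mod 5.
Σ = (49) + (49) + (34) + (60) + (34) = 226
Area = |Σ|/2 = 113.
Hole:
A_1→A_2: (-4)(-1) − (1)(2) = 2
A_2→A_3: (1)(2) − (0)(-1) = 2
A_3→A_4: (0)(4) − (1)(2) = -2
A_4→A_5: (1)(4) − (0)(4) = 4
A_5→A_1: (0)(2) − (-4)(4) = 16
Σ = 22
Area = |Σ|/2 = 11.
Net area = 113 − 11 = 102.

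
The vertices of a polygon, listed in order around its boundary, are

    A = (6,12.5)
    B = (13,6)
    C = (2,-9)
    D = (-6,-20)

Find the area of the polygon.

152.25

Σ = (-126.5) + (-129) + (-94) + (45) = -304.5
Area = |Σ|/2 = 152.25.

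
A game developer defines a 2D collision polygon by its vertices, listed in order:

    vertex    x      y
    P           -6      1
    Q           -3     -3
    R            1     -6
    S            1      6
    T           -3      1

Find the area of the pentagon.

Apply the shoelace (surveyor's) formula: 2A = Σ (x_i·y_{i+1} − x_{i+1}·y_i), indices taken mod 5.
P→Q: (-6)(-3) − (-3)(1) = 21
Q→R: (-3)(-6) − (1)(-3) = 21
R→S: (1)(6) − (1)(-6) = 12
S→T: (1)(1) − (-3)(6) = 19
T→P: (-3)(1) − (-6)(1) = 3
Σ = 76
Area = |Σ|/2 = 38.

38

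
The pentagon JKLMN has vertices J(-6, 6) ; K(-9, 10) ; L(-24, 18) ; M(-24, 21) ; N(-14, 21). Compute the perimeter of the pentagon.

52

|JK| = √((-3)² + (4)²) = √25 = 5
|KL| = √((-15)² + (8)²) = √289 = 17
|LM| = √((0)² + (3)²) = √9 = 3
|MN| = √((10)² + (0)²) = √100 = 10
|NJ| = √((8)² + (-15)²) = √289 = 17
Perimeter = 5 + 17 + 3 + 10 + 17 = 52.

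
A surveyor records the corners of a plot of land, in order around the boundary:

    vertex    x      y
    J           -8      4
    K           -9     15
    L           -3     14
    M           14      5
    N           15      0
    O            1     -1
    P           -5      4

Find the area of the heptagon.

227.5

Apply the shoelace (surveyor's) formula: 2A = Σ (x_i·y_{i+1} − x_{i+1}·y_i), indices taken mod 7.
Cross-terms: -84, -81, -211, -75, -15, -1, 12  ⇒  Σ = -455
Area = |Σ|/2 = 227.5.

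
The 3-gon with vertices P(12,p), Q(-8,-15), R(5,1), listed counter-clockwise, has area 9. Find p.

11

Write out the shoelace sum; only the two edges meeting at P involve p:
2·Area = [(5·p − 12·1) + (12·(-15) − (-8)·p)] + 67
       = 13·p + -125 = 18
⇒ p = 11.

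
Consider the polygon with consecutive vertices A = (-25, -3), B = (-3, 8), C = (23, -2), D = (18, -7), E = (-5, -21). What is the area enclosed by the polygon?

Apply Gauss's area formula: 2A = Σ (x_i·y_{i+1} − x_{i+1}·y_i), indices taken mod 5.
Σ = (-209) + (-178) + (-125) + (-413) + (-510) = -1435
Area = |Σ|/2 = 717.5.

717.5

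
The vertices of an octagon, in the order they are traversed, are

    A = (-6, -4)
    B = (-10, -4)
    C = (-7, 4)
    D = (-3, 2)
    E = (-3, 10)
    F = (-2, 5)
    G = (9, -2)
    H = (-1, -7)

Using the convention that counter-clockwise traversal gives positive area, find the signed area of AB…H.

-124.5

Apply the surveyor's formula: 2A = Σ (x_i·y_{i+1} − x_{i+1}·y_i), indices taken mod 8.
Σ = (-16) + (-68) + (-2) + (-24) + (5) + (-41) + (-65) + (-38) = -249
Signed area = Σ/2 = -124.5 (negative ⇒ clockwise traversal).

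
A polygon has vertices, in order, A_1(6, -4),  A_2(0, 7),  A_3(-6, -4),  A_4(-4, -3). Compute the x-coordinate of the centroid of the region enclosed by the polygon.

2/15

Apply the shoelace formula. First the cross-terms c_i = x_i·y_{i+1} − x_{i+1}·y_i:
  42, 42, 2, 34  ⇒  2A = 120, A = 60.
Then Σ (x_i + x_{i+1})·c_i = 48, so x̄ = 48 / (6·60) = 2/15.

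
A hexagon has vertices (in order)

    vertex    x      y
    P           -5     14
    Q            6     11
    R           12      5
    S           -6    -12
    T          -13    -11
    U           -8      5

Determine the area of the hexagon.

342.5

P→Q: (-5)(11) − (6)(14) = -139
Q→R: (6)(5) − (12)(11) = -102
R→S: (12)(-12) − (-6)(5) = -114
S→T: (-6)(-11) − (-13)(-12) = -90
T→U: (-13)(5) − (-8)(-11) = -153
U→P: (-8)(14) − (-5)(5) = -87
Σ = -685
Area = |Σ|/2 = 342.5.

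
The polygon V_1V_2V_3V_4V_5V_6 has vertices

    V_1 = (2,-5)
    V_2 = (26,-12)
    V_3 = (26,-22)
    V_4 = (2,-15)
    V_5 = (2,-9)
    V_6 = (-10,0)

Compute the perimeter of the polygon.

94

|V_1V_2| = √((24)² + (-7)²) = √625 = 25
|V_2V_3| = √((0)² + (-10)²) = √100 = 10
|V_3V_4| = √((-24)² + (7)²) = √625 = 25
|V_4V_5| = √((0)² + (6)²) = √36 = 6
|V_5V_6| = √((-12)² + (9)²) = √225 = 15
|V_6V_1| = √((12)² + (-5)²) = √169 = 13
Perimeter = 25 + 10 + 25 + 6 + 15 + 13 = 94.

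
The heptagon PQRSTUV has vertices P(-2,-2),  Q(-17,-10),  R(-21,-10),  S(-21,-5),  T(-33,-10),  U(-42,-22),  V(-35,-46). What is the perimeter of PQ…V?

134

|PQ| = √((-15)² + (-8)²) = √289 = 17
|QR| = √((-4)² + (0)²) = √16 = 4
|RS| = √((0)² + (5)²) = √25 = 5
|ST| = √((-12)² + (-5)²) = √169 = 13
|TU| = √((-9)² + (-12)²) = √225 = 15
|UV| = √((7)² + (-24)²) = √625 = 25
|VP| = √((33)² + (44)²) = √3025 = 55
Perimeter = 17 + 4 + 5 + 13 + 15 + 25 + 55 = 134.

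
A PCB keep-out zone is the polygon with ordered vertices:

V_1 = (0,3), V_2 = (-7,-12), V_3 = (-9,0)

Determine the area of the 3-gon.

Apply the shoelace (surveyor's) formula: 2A = Σ (x_i·y_{i+1} − x_{i+1}·y_i), indices taken mod 3.
V_1→V_2: (0)(-12) − (-7)(3) = 21
V_2→V_3: (-7)(0) − (-9)(-12) = -108
V_3→V_1: (-9)(3) − (0)(0) = -27
Σ = -114
Area = |Σ|/2 = 57.

57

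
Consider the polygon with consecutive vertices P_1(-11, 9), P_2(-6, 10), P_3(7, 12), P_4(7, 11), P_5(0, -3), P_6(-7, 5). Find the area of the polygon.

127.5

Σ = (-56) + (-142) + (-7) + (-21) + (-21) + (-8) = -255
Area = |Σ|/2 = 127.5.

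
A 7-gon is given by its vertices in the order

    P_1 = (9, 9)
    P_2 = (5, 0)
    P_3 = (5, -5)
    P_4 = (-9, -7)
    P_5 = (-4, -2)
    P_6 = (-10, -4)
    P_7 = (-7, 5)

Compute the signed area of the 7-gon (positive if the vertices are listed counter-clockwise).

Cross-terms: -45, -25, -80, -10, -4, -78, -108  ⇒  Σ = -350
Signed area = Σ/2 = -175 (negative ⇒ clockwise traversal).

-175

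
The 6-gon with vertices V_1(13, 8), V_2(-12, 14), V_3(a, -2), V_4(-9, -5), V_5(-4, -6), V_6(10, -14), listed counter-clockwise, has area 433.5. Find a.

Write out the shoelace sum; only the two edges meeting at V_3 involve a:
2·Area = [((-12)·(-2) − a·14) + (a·(-5) − (-9)·(-2))] + 690
       = -19·a + 696 = 867
⇒ a = -9.

-9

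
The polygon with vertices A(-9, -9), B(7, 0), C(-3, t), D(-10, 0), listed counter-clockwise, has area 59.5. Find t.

Write out the shoelace sum; only the two edges meeting at C involve t:
2·Area = [(7·t − (-3)·0) + ((-3)·0 − (-10)·t)] + 153
       = 17·t + 153 = 119
⇒ t = -2.

-2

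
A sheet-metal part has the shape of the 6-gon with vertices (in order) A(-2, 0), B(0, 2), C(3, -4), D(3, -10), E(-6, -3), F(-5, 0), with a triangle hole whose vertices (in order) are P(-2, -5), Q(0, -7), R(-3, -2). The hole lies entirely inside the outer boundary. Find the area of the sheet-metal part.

54

Outer boundary:
Apply the surveyor's formula: 2A = Σ (x_i·y_{i+1} − x_{i+1}·y_i), indices taken mod 6.
Cross-terms: -4, -6, -18, -69, -15, 0  ⇒  Σ = -112
Area = |Σ|/2 = 56.
Hole:
P→Q: (-2)(-7) − (0)(-5) = 14
Q→R: (0)(-2) − (-3)(-7) = -21
R→P: (-3)(-5) − (-2)(-2) = 11
Σ = 4
Area = |Σ|/2 = 2.
Net area = 56 − 2 = 54.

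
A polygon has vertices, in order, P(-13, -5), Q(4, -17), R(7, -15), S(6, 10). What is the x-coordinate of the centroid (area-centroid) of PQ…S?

Apply the shoelace formula. First the cross-terms c_i = x_i·y_{i+1} − x_{i+1}·y_i:
  241, 59, 160, 100  ⇒  2A = 560, A = 280.
Then Σ (x_i + x_{i+1})·c_i = -140, so x̄ = -140 / (6·280) = -1/12.

-1/12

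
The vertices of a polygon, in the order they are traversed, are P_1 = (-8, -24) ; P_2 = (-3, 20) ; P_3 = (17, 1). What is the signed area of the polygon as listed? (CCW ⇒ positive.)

-487.5

Σ = (-232) + (-343) + (-400) = -975
Signed area = Σ/2 = -487.5 (negative ⇒ clockwise traversal).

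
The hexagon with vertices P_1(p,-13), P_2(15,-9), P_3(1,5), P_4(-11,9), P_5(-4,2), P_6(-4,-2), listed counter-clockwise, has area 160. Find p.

15

The doubled signed area Σ (x_i y_{i+1} − x_{i+1} y_i) is linear in p.
With p=0 it equals 425; the coefficient of p is -7 (from the two edges through P_1).
So -7·p + 425 = 2·160 = 320 ⇒ p = 15.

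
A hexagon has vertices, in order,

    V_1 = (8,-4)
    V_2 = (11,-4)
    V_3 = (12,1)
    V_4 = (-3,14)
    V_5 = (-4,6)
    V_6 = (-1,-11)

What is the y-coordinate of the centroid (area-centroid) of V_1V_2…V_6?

237/211

Apply the shoelace formula. First the cross-terms c_i = x_i·y_{i+1} − x_{i+1}·y_i:
  12, 59, 171, 38, 50, 92  ⇒  2A = 422, A = 211.
Then Σ (y_i + y_{i+1})·c_i = 1422, so ȳ = 1422 / (6·211) = 237/211.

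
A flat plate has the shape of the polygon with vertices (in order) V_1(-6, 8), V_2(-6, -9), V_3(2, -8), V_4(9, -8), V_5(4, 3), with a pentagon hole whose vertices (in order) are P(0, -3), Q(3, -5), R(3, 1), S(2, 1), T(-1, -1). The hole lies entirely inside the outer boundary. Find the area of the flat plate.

Outer boundary:
Σ = (102) + (66) + (56) + (59) + (50) = 333
Area = |Σ|/2 = 166.5.
Hole:
Apply the shoelace (surveyor's) formula: 2A = Σ (x_i·y_{i+1} − x_{i+1}·y_i), indices taken mod 5.
Σ = (9) + (18) + (1) + (-1) + (3) = 30
Area = |Σ|/2 = 15.
Net area = 166.5 − 15 = 151.5.

151.5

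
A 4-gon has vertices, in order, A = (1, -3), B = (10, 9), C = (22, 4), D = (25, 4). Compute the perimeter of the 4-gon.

|AB| = √((9)² + (12)²) = √225 = 15
|BC| = √((12)² + (-5)²) = √169 = 13
|CD| = √((3)² + (0)²) = √9 = 3
|DA| = √((-24)² + (-7)²) = √625 = 25
Perimeter = 15 + 13 + 3 + 25 = 56.

56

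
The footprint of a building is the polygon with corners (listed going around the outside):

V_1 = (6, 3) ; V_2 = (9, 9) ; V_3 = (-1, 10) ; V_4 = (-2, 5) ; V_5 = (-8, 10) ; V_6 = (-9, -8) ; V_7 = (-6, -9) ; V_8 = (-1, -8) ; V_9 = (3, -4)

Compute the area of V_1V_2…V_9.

224

V_1→V_2: (6)(9) − (9)(3) = 27
V_2→V_3: (9)(10) − (-1)(9) = 99
V_3→V_4: (-1)(5) − (-2)(10) = 15
V_4→V_5: (-2)(10) − (-8)(5) = 20
V_5→V_6: (-8)(-8) − (-9)(10) = 154
V_6→V_7: (-9)(-9) − (-6)(-8) = 33
V_7→V_8: (-6)(-8) − (-1)(-9) = 39
V_8→V_9: (-1)(-4) − (3)(-8) = 28
V_9→V_1: (3)(3) − (6)(-4) = 33
Σ = 448
Area = |Σ|/2 = 224.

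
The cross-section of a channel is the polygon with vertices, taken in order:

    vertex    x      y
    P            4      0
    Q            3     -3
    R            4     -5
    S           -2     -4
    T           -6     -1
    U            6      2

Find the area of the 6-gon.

Apply the shoelace formula: 2A = Σ (x_i·y_{i+1} − x_{i+1}·y_i), indices taken mod 6.
P→Q: (4)(-3) − (3)(0) = -12
Q→R: (3)(-5) − (4)(-3) = -3
R→S: (4)(-4) − (-2)(-5) = -26
S→T: (-2)(-1) − (-6)(-4) = -22
T→U: (-6)(2) − (6)(-1) = -6
U→P: (6)(0) − (4)(2) = -8
Σ = -77
Area = |Σ|/2 = 38.5.

38.5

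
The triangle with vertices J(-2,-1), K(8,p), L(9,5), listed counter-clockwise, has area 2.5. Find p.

4

The doubled signed area Σ (x_i y_{i+1} − x_{i+1} y_i) is linear in p.
With p=0 it equals 49; the coefficient of p is -11 (from the two edges through K).
So -11·p + 49 = 2·2.5 = 5 ⇒ p = 4.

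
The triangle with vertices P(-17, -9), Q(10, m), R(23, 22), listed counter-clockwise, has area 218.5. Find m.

Write out the shoelace sum; only the two edges meeting at Q involve m:
2·Area = [((-17)·m − 10·(-9)) + (10·22 − 23·m)] + 167
       = -40·m + 477 = 437
⇒ m = 1.

1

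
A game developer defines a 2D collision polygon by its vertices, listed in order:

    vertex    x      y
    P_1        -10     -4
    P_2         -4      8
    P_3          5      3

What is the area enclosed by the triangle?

69

Apply Gauss's area formula: 2A = Σ (x_i·y_{i+1} − x_{i+1}·y_i), indices taken mod 3.
Cross-terms: -96, -52, 10  ⇒  Σ = -138
Area = |Σ|/2 = 69.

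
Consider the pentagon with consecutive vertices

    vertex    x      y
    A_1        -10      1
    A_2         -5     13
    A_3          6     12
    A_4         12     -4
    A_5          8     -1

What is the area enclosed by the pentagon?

206.5

Σ = (-125) + (-138) + (-168) + (20) + (-2) = -413
Area = |Σ|/2 = 206.5.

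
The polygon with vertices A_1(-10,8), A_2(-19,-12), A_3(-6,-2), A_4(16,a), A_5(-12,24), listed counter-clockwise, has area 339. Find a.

-20

Write out the shoelace sum; only the two edges meeting at A_4 involve a:
2·Area = [((-6)·a − 16·(-2)) + (16·24 − (-12)·a)] + 382
       = 6·a + 798 = 678
⇒ a = -20.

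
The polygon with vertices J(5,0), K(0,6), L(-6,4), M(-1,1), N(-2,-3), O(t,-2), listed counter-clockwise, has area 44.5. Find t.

The doubled signed area Σ (x_i y_{i+1} − x_{i+1} y_i) is linear in t.
With t=0 it equals 83; the coefficient of t is 3 (from the two edges through O).
So 3·t + 83 = 2·44.5 = 89 ⇒ t = 2.

2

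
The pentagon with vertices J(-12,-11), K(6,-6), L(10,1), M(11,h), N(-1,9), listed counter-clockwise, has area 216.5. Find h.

2

The doubled signed area Σ (x_i y_{i+1} − x_{i+1} y_i) is linear in h.
With h=0 it equals 411; the coefficient of h is 11 (from the two edges through M).
So 11·h + 411 = 2·216.5 = 433 ⇒ h = 2.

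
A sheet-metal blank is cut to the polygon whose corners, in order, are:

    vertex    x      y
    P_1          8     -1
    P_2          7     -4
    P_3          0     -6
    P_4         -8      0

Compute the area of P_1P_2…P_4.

Cross-terms: -25, -42, -48, 8  ⇒  Σ = -107
Area = |Σ|/2 = 53.5.

53.5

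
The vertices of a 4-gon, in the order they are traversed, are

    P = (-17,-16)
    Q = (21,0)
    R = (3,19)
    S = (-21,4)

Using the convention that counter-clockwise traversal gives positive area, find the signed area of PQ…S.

775

Apply the shoelace formula: 2A = Σ (x_i·y_{i+1} − x_{i+1}·y_i), indices taken mod 4.
P→Q: (-17)(0) − (21)(-16) = 336
Q→R: (21)(19) − (3)(0) = 399
R→S: (3)(4) − (-21)(19) = 411
S→P: (-21)(-16) − (-17)(4) = 404
Σ = 1550
Signed area = Σ/2 = 775 (positive ⇒ counter-clockwise traversal).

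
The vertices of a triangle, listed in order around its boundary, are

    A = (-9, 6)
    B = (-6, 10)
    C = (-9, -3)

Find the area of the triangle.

Cross-terms: -54, 108, -81  ⇒  Σ = -27
Area = |Σ|/2 = 13.5.

13.5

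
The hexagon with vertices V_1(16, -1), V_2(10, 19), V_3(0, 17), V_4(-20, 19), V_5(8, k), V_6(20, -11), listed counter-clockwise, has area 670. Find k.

-15

Write out the shoelace sum; only the two edges meeting at V_5 involve k:
2·Area = [((-20)·k − 8·19) + (8·(-11) − 20·k)] + 980
       = -40·k + 740 = 1340
⇒ k = -15.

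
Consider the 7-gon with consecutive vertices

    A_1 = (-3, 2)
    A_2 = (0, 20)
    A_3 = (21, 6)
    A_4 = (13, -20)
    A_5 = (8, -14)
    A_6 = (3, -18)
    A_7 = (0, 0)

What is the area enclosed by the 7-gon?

Apply the shoelace (surveyor's) formula: 2A = Σ (x_i·y_{i+1} − x_{i+1}·y_i), indices taken mod 7.
A_1→A_2: (-3)(20) − (0)(2) = -60
A_2→A_3: (0)(6) − (21)(20) = -420
A_3→A_4: (21)(-20) − (13)(6) = -498
A_4→A_5: (13)(-14) − (8)(-20) = -22
A_5→A_6: (8)(-18) − (3)(-14) = -102
A_6→A_7: (3)(0) − (0)(-18) = 0
A_7→A_1: (0)(2) − (-3)(0) = 0
Σ = -1102
Area = |Σ|/2 = 551.

551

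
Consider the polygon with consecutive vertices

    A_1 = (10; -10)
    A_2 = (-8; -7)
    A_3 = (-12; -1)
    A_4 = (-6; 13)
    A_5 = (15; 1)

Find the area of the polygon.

Apply Gauss's area formula: 2A = Σ (x_i·y_{i+1} − x_{i+1}·y_i), indices taken mod 5.
A_1→A_2: (10)(-7) − (-8)(-10) = -150
A_2→A_3: (-8)(-1) − (-12)(-7) = -76
A_3→A_4: (-12)(13) − (-6)(-1) = -162
A_4→A_5: (-6)(1) − (15)(13) = -201
A_5→A_1: (15)(-10) − (10)(1) = -160
Σ = -749
Area = |Σ|/2 = 374.5.

374.5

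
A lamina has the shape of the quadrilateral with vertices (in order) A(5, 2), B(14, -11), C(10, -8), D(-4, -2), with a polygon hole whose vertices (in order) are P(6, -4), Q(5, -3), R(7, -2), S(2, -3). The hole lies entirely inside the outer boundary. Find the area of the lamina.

Outer boundary:
Apply the surveyor's formula: 2A = Σ (x_i·y_{i+1} − x_{i+1}·y_i), indices taken mod 4.
Σ = (-83) + (-2) + (-52) + (2) = -135
Area = |Σ|/2 = 67.5.
Hole:
P→Q: (6)(-3) − (5)(-4) = 2
Q→R: (5)(-2) − (7)(-3) = 11
R→S: (7)(-3) − (2)(-2) = -17
S→P: (2)(-4) − (6)(-3) = 10
Σ = 6
Area = |Σ|/2 = 3.
Net area = 67.5 − 3 = 64.5.

64.5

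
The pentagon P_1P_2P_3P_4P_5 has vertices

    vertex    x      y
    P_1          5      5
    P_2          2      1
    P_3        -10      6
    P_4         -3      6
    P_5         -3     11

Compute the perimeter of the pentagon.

|P_1P_2| = √((-3)² + (-4)²) = √25 = 5
|P_2P_3| = √((-12)² + (5)²) = √169 = 13
|P_3P_4| = √((7)² + (0)²) = √49 = 7
|P_4P_5| = √((0)² + (5)²) = √25 = 5
|P_5P_1| = √((8)² + (-6)²) = √100 = 10
Perimeter = 5 + 13 + 7 + 5 + 10 = 40.

40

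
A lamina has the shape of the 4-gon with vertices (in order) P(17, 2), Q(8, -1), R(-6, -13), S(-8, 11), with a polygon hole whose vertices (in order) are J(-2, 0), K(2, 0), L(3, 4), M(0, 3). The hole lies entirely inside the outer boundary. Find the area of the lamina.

Outer boundary:
Apply the shoelace (surveyor's) formula: 2A = Σ (x_i·y_{i+1} − x_{i+1}·y_i), indices taken mod 4.
Cross-terms: -33, -110, -170, -203  ⇒  Σ = -516
Area = |Σ|/2 = 258.
Hole:
Apply the shoelace formula: 2A = Σ (x_i·y_{i+1} − x_{i+1}·y_i), indices taken mod 4.
J→K: (-2)(0) − (2)(0) = 0
K→L: (2)(4) − (3)(0) = 8
L→M: (3)(3) − (0)(4) = 9
M→J: (0)(0) − (-2)(3) = 6
Σ = 23
Area = |Σ|/2 = 11.5.
Net area = 258 − 11.5 = 246.5.

246.5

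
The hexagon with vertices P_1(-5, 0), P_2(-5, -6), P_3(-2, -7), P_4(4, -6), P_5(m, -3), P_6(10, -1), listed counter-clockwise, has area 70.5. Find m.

7

The doubled signed area Σ (x_i y_{i+1} − x_{i+1} y_i) is linear in m.
With m=0 it equals 106; the coefficient of m is 5 (from the two edges through P_5).
So 5·m + 106 = 2·70.5 = 141 ⇒ m = 7.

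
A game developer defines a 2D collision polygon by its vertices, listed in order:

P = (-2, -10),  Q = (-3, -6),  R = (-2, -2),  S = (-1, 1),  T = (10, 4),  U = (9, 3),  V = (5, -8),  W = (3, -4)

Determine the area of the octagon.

84.5

P→Q: (-2)(-6) − (-3)(-10) = -18
Q→R: (-3)(-2) − (-2)(-6) = -6
R→S: (-2)(1) − (-1)(-2) = -4
S→T: (-1)(4) − (10)(1) = -14
T→U: (10)(3) − (9)(4) = -6
U→V: (9)(-8) − (5)(3) = -87
V→W: (5)(-4) − (3)(-8) = 4
W→P: (3)(-10) − (-2)(-4) = -38
Σ = -169
Area = |Σ|/2 = 84.5.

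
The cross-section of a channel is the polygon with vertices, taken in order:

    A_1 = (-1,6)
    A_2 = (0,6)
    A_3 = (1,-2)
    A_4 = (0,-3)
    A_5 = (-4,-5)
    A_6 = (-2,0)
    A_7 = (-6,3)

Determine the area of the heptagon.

Apply the shoelace (surveyor's) formula: 2A = Σ (x_i·y_{i+1} − x_{i+1}·y_i), indices taken mod 7.
Cross-terms: -6, -6, -3, -12, -10, -6, -33  ⇒  Σ = -76
Area = |Σ|/2 = 38.

38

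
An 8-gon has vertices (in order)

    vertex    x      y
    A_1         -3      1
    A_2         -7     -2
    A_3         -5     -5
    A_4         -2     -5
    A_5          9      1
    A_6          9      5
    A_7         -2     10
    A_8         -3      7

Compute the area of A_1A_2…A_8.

Apply the surveyor's formula: 2A = Σ (x_i·y_{i+1} − x_{i+1}·y_i), indices taken mod 8.
Cross-terms: 13, 25, 15, 43, 36, 100, 16, 18  ⇒  Σ = 266
Area = |Σ|/2 = 133.

133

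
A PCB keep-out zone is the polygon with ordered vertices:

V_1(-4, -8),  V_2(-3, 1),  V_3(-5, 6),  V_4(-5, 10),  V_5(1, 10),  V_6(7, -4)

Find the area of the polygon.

Cross-terms: -28, -13, -20, -60, -74, -72  ⇒  Σ = -267
Area = |Σ|/2 = 133.5.

133.5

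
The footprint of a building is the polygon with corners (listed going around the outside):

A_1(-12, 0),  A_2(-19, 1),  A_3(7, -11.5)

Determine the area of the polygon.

Cross-terms: -12, 211.5, -138  ⇒  Σ = 61.5
Area = |Σ|/2 = 30.75.

30.75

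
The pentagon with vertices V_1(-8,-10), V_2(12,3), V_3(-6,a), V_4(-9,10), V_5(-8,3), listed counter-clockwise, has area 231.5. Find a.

Write out the shoelace sum; only the two edges meeting at V_3 involve a:
2·Area = [(12·a − (-6)·3) + ((-6)·10 − (-9)·a)] + 253
       = 21·a + 211 = 463
⇒ a = 12.

12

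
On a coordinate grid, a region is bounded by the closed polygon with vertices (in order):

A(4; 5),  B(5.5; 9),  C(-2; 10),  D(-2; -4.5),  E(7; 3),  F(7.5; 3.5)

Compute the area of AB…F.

Apply the surveyor's formula: 2A = Σ (x_i·y_{i+1} − x_{i+1}·y_i), indices taken mod 6.
Σ = (8.5) + (73) + (29) + (25.5) + (2) + (23.5) = 161.5
Area = |Σ|/2 = 80.75.

80.75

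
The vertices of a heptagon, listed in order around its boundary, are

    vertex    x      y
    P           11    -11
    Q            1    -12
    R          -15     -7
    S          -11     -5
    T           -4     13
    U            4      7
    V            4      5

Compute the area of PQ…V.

Σ = (-121) + (-187) + (-2) + (-163) + (-80) + (-8) + (-99) = -660
Area = |Σ|/2 = 330.

330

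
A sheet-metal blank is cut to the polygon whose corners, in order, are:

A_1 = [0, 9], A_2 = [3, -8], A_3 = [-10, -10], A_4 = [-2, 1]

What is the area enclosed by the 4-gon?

Apply the shoelace (surveyor's) formula: 2A = Σ (x_i·y_{i+1} − x_{i+1}·y_i), indices taken mod 4.
Σ = (-27) + (-110) + (-30) + (-18) = -185
Area = |Σ|/2 = 92.5.

92.5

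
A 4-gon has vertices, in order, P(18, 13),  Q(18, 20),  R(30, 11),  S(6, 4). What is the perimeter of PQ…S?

|PQ| = √((0)² + (7)²) = √49 = 7
|QR| = √((12)² + (-9)²) = √225 = 15
|RS| = √((-24)² + (-7)²) = √625 = 25
|SP| = √((12)² + (9)²) = √225 = 15
Perimeter = 7 + 15 + 25 + 15 = 62.

62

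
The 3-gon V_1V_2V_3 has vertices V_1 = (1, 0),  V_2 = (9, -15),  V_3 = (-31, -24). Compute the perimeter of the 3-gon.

|V_1V_2| = √((8)² + (-15)²) = √289 = 17
|V_2V_3| = √((-40)² + (-9)²) = √1681 = 41
|V_3V_1| = √((32)² + (24)²) = √1600 = 40
Perimeter = 17 + 41 + 40 = 98.

98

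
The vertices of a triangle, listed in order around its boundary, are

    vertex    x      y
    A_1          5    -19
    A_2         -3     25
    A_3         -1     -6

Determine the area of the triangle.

80

Σ = (68) + (43) + (49) = 160
Area = |Σ|/2 = 80.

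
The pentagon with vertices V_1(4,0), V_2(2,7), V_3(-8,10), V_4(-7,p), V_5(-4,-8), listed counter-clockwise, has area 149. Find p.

The doubled signed area Σ (x_i y_{i+1} − x_{i+1} y_i) is linear in p.
With p=0 it equals 262; the coefficient of p is -4 (from the two edges through V_4).
So -4·p + 262 = 2·149 = 298 ⇒ p = -9.

-9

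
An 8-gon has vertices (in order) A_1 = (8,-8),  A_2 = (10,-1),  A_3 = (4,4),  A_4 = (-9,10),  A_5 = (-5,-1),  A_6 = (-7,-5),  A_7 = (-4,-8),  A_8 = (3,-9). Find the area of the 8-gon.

206.5

Apply the shoelace (surveyor's) formula: 2A = Σ (x_i·y_{i+1} − x_{i+1}·y_i), indices taken mod 8.
Σ = (72) + (44) + (76) + (59) + (18) + (36) + (60) + (48) = 413
Area = |Σ|/2 = 206.5.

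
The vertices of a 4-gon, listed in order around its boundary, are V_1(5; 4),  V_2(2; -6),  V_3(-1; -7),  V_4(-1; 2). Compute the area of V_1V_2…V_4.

40.5

Apply Gauss's area formula: 2A = Σ (x_i·y_{i+1} − x_{i+1}·y_i), indices taken mod 4.
Σ = (-38) + (-20) + (-9) + (-14) = -81
Area = |Σ|/2 = 40.5.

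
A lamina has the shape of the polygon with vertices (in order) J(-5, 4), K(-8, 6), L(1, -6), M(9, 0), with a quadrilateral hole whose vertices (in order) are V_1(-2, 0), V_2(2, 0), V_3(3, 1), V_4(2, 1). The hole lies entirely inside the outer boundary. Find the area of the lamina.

64.5

Outer boundary:
Apply Gauss's area formula: 2A = Σ (x_i·y_{i+1} − x_{i+1}·y_i), indices taken mod 4.
Σ = (2) + (42) + (54) + (36) = 134
Area = |Σ|/2 = 67.
Hole:
Σ = (0) + (2) + (1) + (2) = 5
Area = |Σ|/2 = 2.5.
Net area = 67 − 2.5 = 64.5.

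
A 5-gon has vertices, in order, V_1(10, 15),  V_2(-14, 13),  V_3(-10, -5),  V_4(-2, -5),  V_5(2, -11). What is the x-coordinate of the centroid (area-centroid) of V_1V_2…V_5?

Apply the shoelace formula. First the cross-terms c_i = x_i·y_{i+1} − x_{i+1}·y_i:
  340, 200, 40, 32, 140  ⇒  2A = 752, A = 376.
Then Σ (x_i + x_{i+1})·c_i = -4960, so x̄ = -4960 / (6·376) = -310/141.

-310/141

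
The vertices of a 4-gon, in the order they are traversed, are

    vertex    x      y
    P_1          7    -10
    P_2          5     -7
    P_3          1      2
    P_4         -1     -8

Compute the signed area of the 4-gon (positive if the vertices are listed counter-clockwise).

Σ = (1) + (17) + (-6) + (66) = 78
Signed area = Σ/2 = 39 (positive ⇒ counter-clockwise traversal).

39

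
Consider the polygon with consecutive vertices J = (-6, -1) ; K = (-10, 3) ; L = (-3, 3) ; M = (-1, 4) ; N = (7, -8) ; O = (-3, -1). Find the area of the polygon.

56

Apply the surveyor's formula: 2A = Σ (x_i·y_{i+1} − x_{i+1}·y_i), indices taken mod 6.
J→K: (-6)(3) − (-10)(-1) = -28
K→L: (-10)(3) − (-3)(3) = -21
L→M: (-3)(4) − (-1)(3) = -9
M→N: (-1)(-8) − (7)(4) = -20
N→O: (7)(-1) − (-3)(-8) = -31
O→J: (-3)(-1) − (-6)(-1) = -3
Σ = -112
Area = |Σ|/2 = 56.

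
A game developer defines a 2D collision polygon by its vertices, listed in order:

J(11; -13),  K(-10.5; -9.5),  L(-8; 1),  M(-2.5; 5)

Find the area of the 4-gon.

193.75

Σ = (-241) + (-86.5) + (-37.5) + (-22.5) = -387.5
Area = |Σ|/2 = 193.75.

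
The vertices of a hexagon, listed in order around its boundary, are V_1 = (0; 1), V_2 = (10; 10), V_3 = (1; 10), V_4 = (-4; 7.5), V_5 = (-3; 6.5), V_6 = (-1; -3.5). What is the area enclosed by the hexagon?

Apply Gauss's area formula: 2A = Σ (x_i·y_{i+1} − x_{i+1}·y_i), indices taken mod 6.
Cross-terms: -10, 90, 47.5, -3.5, 17, -1  ⇒  Σ = 140
Area = |Σ|/2 = 70.

70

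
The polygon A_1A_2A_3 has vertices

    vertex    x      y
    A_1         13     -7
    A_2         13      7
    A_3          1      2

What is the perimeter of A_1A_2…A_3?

|A_1A_2| = √((0)² + (14)²) = √196 = 14
|A_2A_3| = √((-12)² + (-5)²) = √169 = 13
|A_3A_1| = √((12)² + (-9)²) = √225 = 15
Perimeter = 14 + 13 + 15 = 42.

42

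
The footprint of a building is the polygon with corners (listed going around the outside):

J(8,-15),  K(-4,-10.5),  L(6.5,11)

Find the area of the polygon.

Apply the shoelace (surveyor's) formula: 2A = Σ (x_i·y_{i+1} − x_{i+1}·y_i), indices taken mod 3.
Σ = (-144) + (24.25) + (-185.5) = -305.25
Area = |Σ|/2 = 152.625.

152.625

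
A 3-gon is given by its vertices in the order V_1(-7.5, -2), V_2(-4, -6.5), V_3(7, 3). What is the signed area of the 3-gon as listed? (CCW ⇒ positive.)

41.375

Apply the shoelace formula: 2A = Σ (x_i·y_{i+1} − x_{i+1}·y_i), indices taken mod 3.
Σ = (40.75) + (33.5) + (8.5) = 82.75
Signed area = Σ/2 = 41.375 (positive ⇒ counter-clockwise traversal).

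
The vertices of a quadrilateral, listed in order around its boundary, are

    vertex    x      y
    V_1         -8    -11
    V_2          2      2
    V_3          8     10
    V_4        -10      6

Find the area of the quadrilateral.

158

Apply the shoelace formula: 2A = Σ (x_i·y_{i+1} − x_{i+1}·y_i), indices taken mod 4.
Σ = (6) + (4) + (148) + (158) = 316
Area = |Σ|/2 = 158.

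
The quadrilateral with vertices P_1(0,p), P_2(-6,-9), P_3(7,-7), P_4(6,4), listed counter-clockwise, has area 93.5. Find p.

The doubled signed area Σ (x_i y_{i+1} − x_{i+1} y_i) is linear in p.
With p=0 it equals 175; the coefficient of p is 12 (from the two edges through P_1).
So 12·p + 175 = 2·93.5 = 187 ⇒ p = 1.

1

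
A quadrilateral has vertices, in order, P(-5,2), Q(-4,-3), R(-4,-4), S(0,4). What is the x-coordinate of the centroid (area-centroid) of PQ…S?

Apply Gauss's area formula. First the cross-terms c_i = x_i·y_{i+1} − x_{i+1}·y_i:
  23, 4, -16, 20  ⇒  2A = 31, A = 15.5.
Then Σ (x_i + x_{i+1})·c_i = -275, so x̄ = -275 / (6·15.5) = -275/93.

-275/93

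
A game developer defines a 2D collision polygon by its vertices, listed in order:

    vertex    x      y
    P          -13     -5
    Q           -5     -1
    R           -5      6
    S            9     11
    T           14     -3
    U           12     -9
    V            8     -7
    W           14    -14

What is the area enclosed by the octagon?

Apply Gauss's area formula: 2A = Σ (x_i·y_{i+1} − x_{i+1}·y_i), indices taken mod 8.
Σ = (-12) + (-35) + (-109) + (-181) + (-90) + (-12) + (-14) + (-252) = -705
Area = |Σ|/2 = 352.5.

352.5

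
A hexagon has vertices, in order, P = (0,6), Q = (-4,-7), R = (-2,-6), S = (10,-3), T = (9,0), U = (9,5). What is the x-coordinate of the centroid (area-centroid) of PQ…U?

727/226

Apply Gauss's area formula. First the cross-terms c_i = x_i·y_{i+1} − x_{i+1}·y_i:
  24, 10, 66, 27, 45, 54  ⇒  2A = 226, A = 113.
Then Σ (x_i + x_{i+1})·c_i = 2181, so x̄ = 2181 / (6·113) = 727/226.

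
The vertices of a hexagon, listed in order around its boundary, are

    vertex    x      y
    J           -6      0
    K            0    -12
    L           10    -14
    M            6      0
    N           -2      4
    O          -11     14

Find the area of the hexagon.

200

Apply the surveyor's formula: 2A = Σ (x_i·y_{i+1} − x_{i+1}·y_i), indices taken mod 6.
Cross-terms: 72, 120, 84, 24, 16, 84  ⇒  Σ = 400
Area = |Σ|/2 = 200.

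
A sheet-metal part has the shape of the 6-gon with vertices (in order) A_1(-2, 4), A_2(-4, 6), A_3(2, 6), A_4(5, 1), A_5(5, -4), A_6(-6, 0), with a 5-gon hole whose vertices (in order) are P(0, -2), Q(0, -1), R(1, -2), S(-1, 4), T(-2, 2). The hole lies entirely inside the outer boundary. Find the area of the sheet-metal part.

60

Outer boundary:
A_1→A_2: (-2)(6) − (-4)(4) = 4
A_2→A_3: (-4)(6) − (2)(6) = -36
A_3→A_4: (2)(1) − (5)(6) = -28
A_4→A_5: (5)(-4) − (5)(1) = -25
A_5→A_6: (5)(0) − (-6)(-4) = -24
A_6→A_1: (-6)(4) − (-2)(0) = -24
Σ = -133
Area = |Σ|/2 = 66.5.
Hole:
Apply the shoelace formula: 2A = Σ (x_i·y_{i+1} − x_{i+1}·y_i), indices taken mod 5.
Cross-terms: 0, 1, 2, 6, 4  ⇒  Σ = 13
Area = |Σ|/2 = 6.5.
Net area = 66.5 − 6.5 = 60.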